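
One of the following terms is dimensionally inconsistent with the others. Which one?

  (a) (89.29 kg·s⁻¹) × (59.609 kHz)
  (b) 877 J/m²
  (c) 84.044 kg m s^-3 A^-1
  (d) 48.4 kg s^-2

Reduce each to base SI dimensions:
  (a) [kg·s⁻¹] · [s⁻¹] = kg·s⁻²
  (b) J·m⁻² = N·m·m⁻² = kg·s⁻²
  (c) kg·m·s⁻³·A⁻¹
  (d) kg·s⁻²
All reduce to kg·s⁻² except (c), which is kg·m·s⁻³·A⁻¹.

(c)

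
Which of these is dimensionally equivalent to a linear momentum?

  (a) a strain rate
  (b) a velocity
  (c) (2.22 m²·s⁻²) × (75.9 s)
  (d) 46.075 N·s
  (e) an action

Reference: [linear momentum] = kg·m·s⁻¹.
Each option:
  (a) [strain rate] = s⁻¹
  (b) [velocity] = m·s⁻¹
  (c) [m²·s⁻²] · [s] = m²·s⁻¹
  (d) N·s = kg·m·s⁻²·s = kg·m·s⁻¹  ← same
  (e) [action] = kg·m²·s⁻¹
Only (d) matches kg·m·s⁻¹.

(d)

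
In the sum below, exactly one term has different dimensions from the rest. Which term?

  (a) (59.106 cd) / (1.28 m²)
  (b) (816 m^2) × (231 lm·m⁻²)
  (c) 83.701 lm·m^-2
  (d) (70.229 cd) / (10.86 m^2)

Expand each in SI base units:
  (a) [cd] / [m²] = m⁻²·cd
  (b) [m²] · [m⁻²·cd] = cd
  (c) lm·m⁻² = cd·m⁻² = m⁻²·cd
  (d) [cd] / [m²] = m⁻²·cd
All reduce to m⁻²·cd except (b), which is cd.

(b)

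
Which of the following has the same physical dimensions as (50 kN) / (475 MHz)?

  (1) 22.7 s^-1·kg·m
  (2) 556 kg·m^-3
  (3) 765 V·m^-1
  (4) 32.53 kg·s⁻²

Reference: [kg·m·s⁻²] / [s⁻¹] = kg·m·s⁻¹.
Each option:
  (1) kg·m·s⁻¹  ← same
  (2) kg·m⁻³
  (3) V·m⁻¹ = J·C⁻¹·m⁻¹ = kg·m·s⁻³·A⁻¹
  (4) kg·s⁻²
Only (1) matches kg·m·s⁻¹.

(1)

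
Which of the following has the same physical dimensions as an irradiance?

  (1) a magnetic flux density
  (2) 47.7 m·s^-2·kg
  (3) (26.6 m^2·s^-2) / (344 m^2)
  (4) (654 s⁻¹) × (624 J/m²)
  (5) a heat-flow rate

(4)

Reference: [irradiance] = kg·s⁻³.
Each option:
  (1) [magnetic flux density] = kg·s⁻²·A⁻¹
  (2) kg·m·s⁻²
  (3) [m²·s⁻²] / [m²] = s⁻²
  (4) [s⁻¹] · [kg·s⁻²] = kg·s⁻³  ← same
  (5) [heat-flow rate] = kg·m²·s⁻³
Only (4) matches kg·s⁻³.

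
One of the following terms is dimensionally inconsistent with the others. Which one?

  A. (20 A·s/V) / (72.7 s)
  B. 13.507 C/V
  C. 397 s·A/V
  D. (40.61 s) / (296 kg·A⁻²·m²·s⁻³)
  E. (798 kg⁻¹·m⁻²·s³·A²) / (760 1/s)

Dimensions:
  A. [kg⁻¹·m⁻²·s⁴·A²] / [s] = kg⁻¹·m⁻²·s³·A²
  B. C·V⁻¹ = s·A·(J·C⁻¹)⁻¹ = kg⁻¹·m⁻²·s⁴·A²
  C. A·s·V⁻¹ = A·s·(J·C⁻¹)⁻¹ = kg⁻¹·m⁻²·s⁴·A²
  D. [s] / [kg·m²·s⁻³·A⁻²] = kg⁻¹·m⁻²·s⁴·A²
  E. [kg⁻¹·m⁻²·s³·A²] / [s⁻¹] = kg⁻¹·m⁻²·s⁴·A²
All reduce to kg⁻¹·m⁻²·s⁴·A² except A., which is kg⁻¹·m⁻²·s³·A².

A.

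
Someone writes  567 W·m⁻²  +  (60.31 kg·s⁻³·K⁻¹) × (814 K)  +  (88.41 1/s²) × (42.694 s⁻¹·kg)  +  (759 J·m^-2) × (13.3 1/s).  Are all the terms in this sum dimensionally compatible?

Dimensions:
  567 W·m⁻²:  W·m⁻² = J·s⁻¹·m⁻² = kg·s⁻³
  (60.31 kg·s⁻³·K⁻¹) × (814 K):  [kg·s⁻³·K⁻¹] · [K] = kg·s⁻³
  (88.41 1/s²) × (42.694 s⁻¹·kg):  [s⁻²] · [kg·s⁻¹] = kg·s⁻³
  (759 J·m^-2) × (13.3 1/s):  [kg·s⁻²] · [s⁻¹] = kg·s⁻³
Every term reduces to kg·s⁻³.

Yes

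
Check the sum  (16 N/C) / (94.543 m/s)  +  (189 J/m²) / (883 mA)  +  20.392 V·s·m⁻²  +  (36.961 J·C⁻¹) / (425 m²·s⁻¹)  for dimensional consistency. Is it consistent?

Work out the base dimensions of each:
  (16 N/C) / (94.543 m/s):  [kg·m·s⁻³·A⁻¹] / [m·s⁻¹] = kg·s⁻²·A⁻¹
  (189 J/m²) / (883 mA):  [kg·s⁻²] / [A] = kg·s⁻²·A⁻¹
  20.392 V·s·m⁻²:  V·s·m⁻² = J·C⁻¹·s·m⁻² = kg·s⁻²·A⁻¹
  (36.961 J·C⁻¹) / (425 m²·s⁻¹):  [kg·m²·s⁻³·A⁻¹] / [m²·s⁻¹] = kg·s⁻²·A⁻¹
Every term reduces to kg·s⁻²·A⁻¹.

Yes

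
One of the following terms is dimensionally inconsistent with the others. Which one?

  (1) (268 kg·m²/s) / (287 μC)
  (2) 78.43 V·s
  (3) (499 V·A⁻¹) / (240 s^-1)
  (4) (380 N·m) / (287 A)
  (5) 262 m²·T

(3)

Work out the base dimensions of each:
  (1) [kg·m²·s⁻¹] / [s·A] = kg·m²·s⁻²·A⁻¹
  (2) V·s = J·C⁻¹·s = kg·m²·s⁻²·A⁻¹
  (3) [kg·m²·s⁻³·A⁻²] / [s⁻¹] = kg·m²·s⁻²·A⁻²
  (4) [kg·m²·s⁻²] / [A] = kg·m²·s⁻²·A⁻¹
  (5) T·m² = Wb·m⁻²·m² = kg·m²·s⁻²·A⁻¹
All reduce to kg·m²·s⁻²·A⁻¹ except (3), which is kg·m²·s⁻²·A⁻².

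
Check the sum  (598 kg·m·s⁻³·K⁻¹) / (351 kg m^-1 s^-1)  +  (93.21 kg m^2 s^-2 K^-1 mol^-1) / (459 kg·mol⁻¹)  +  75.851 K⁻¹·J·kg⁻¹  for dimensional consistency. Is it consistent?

Dimensions:
  (598 kg·m·s⁻³·K⁻¹) / (351 kg m^-1 s^-1):  [kg·m·s⁻³·K⁻¹] / [kg·m⁻¹·s⁻¹] = m²·s⁻²·K⁻¹
  (93.21 kg m^2 s^-2 K^-1 mol^-1) / (459 kg·mol⁻¹):  [kg·m²·s⁻²·K⁻¹·mol⁻¹] / [kg·mol⁻¹] = m²·s⁻²·K⁻¹
  75.851 K⁻¹·J·kg⁻¹:  J·kg⁻¹·K⁻¹ = N·m·kg⁻¹·K⁻¹ = m²·s⁻²·K⁻¹
Every term reduces to m²·s⁻²·K⁻¹.

Yes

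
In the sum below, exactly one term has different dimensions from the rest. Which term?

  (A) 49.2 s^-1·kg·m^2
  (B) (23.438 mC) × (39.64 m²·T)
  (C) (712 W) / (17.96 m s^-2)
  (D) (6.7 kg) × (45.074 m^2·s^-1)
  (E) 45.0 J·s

Work out the base dimensions of each:
  (A) kg·m²·s⁻¹
  (B) [s·A] · [kg·m²·s⁻²·A⁻¹] = kg·m²·s⁻¹
  (C) [kg·m²·s⁻³] / [m·s⁻²] = kg·m·s⁻¹
  (D) [kg] · [m²·s⁻¹] = kg·m²·s⁻¹
  (E) J·s = N·m·s = kg·m²·s⁻¹
All reduce to kg·m²·s⁻¹ except (C), which is kg·m·s⁻¹.

(C)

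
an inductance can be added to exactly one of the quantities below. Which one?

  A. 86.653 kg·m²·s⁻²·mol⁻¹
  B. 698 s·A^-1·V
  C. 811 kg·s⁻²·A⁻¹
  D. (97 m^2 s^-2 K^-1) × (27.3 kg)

Reference: [inductance] = kg·m²·s⁻²·A⁻².
Each option:
  A. kg·m²·s⁻²·mol⁻¹
  B. V·s·A⁻¹ = J·C⁻¹·s·A⁻¹ = kg·m²·s⁻²·A⁻²  ← same
  C. kg·s⁻²·A⁻¹
  D. [m²·s⁻²·K⁻¹] · [kg] = kg·m²·s⁻²·K⁻¹
Only B. matches kg·m²·s⁻²·A⁻².

B.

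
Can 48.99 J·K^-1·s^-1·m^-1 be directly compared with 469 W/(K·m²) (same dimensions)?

In SI base units:
  48.99 J·K^-1·s^-1·m^-1:  J·s⁻¹·m⁻¹·K⁻¹ = N·m·s⁻¹·m⁻¹·K⁻¹ = kg·m·s⁻³·K⁻¹
  469 W/(K·m²):  W·m⁻²·K⁻¹ = J·s⁻¹·m⁻²·K⁻¹ = kg·s⁻³·K⁻¹
kg·m·s⁻³·K⁻¹ ≠ kg·s⁻³·K⁻¹, so they cannot be added.

No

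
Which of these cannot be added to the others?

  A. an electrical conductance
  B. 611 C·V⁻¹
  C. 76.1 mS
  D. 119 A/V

B.

Work out the base dimensions of each:
  A. [electrical conductance] = kg⁻¹·m⁻²·s³·A²
  B. C·V⁻¹ = s·A·(J·C⁻¹)⁻¹ = kg⁻¹·m⁻²·s⁴·A²
  C. S = Ω⁻¹ = kg⁻¹·m⁻²·s³·A²
  D. A·V⁻¹ = A·(J·C⁻¹)⁻¹ = kg⁻¹·m⁻²·s³·A²
All reduce to kg⁻¹·m⁻²·s³·A² except B., which is kg⁻¹·m⁻²·s⁴·A².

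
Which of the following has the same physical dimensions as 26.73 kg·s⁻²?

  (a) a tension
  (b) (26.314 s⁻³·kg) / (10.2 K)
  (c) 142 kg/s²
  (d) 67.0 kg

Reference: kg·s⁻².
Each option:
  (a) [tension] = kg·m·s⁻²
  (b) [kg·s⁻³] / [K] = kg·s⁻³·K⁻¹
  (c) kg·s⁻²  ← same
  (d) kg
Only (c) matches kg·s⁻².

(c)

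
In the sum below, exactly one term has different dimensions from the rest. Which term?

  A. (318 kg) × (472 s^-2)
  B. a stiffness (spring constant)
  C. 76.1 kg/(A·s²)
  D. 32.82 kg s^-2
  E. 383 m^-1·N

In SI base units:
  A. [kg] · [s⁻²] = kg·s⁻²
  B. [stiffness (spring constant)] = kg·s⁻²
  C. kg·s⁻²·A⁻¹
  D. kg·s⁻²
  E. N·m⁻¹ = kg·m·s⁻²·m⁻¹ = kg·s⁻²
All reduce to kg·s⁻² except C., which is kg·s⁻²·A⁻¹.

C.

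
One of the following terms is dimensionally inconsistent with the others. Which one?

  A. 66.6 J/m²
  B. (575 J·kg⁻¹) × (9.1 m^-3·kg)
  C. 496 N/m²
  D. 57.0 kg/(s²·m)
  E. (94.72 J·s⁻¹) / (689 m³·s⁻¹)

Dimensions:
  A. J·m⁻² = N·m·m⁻² = kg·s⁻²
  B. [m²·s⁻²] · [kg·m⁻³] = kg·m⁻¹·s⁻²
  C. N·m⁻² = kg·m·s⁻²·m⁻² = kg·m⁻¹·s⁻²
  D. kg·m⁻¹·s⁻²
  E. [kg·m²·s⁻³] / [m³·s⁻¹] = kg·m⁻¹·s⁻²
All reduce to kg·m⁻¹·s⁻² except A., which is kg·s⁻².

A.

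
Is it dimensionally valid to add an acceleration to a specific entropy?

Work out the base dimensions of each:
  an acceleration:  [acceleration] = m·s⁻²
  a specific entropy:  [specific entropy] = m²·s⁻²·K⁻¹
m·s⁻² ≠ m²·s⁻²·K⁻¹, so they cannot be added.

No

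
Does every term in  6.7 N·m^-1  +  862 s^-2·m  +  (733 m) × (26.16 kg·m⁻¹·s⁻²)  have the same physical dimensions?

No

In SI base units:
  6.7 N·m^-1:  N·m⁻¹ = kg·m·s⁻²·m⁻¹ = kg·s⁻²
  862 s^-2·m:  m·s⁻²
  (733 m) × (26.16 kg·m⁻¹·s⁻²):  [m] · [kg·m⁻¹·s⁻²] = kg·s⁻²
The terms do not share a single dimension (kg·s⁻² vs m·s⁻²).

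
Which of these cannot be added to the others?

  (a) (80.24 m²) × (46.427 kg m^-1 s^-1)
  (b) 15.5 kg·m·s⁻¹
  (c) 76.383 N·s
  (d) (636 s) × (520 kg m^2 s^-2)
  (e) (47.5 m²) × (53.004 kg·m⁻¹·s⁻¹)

Work out the base dimensions of each:
  (a) [m²] · [kg·m⁻¹·s⁻¹] = kg·m·s⁻¹
  (b) kg·m·s⁻¹
  (c) N·s = kg·m·s⁻²·s = kg·m·s⁻¹
  (d) [s] · [kg·m²·s⁻²] = kg·m²·s⁻¹
  (e) [m²] · [kg·m⁻¹·s⁻¹] = kg·m·s⁻¹
All reduce to kg·m·s⁻¹ except (d), which is kg·m²·s⁻¹.

(d)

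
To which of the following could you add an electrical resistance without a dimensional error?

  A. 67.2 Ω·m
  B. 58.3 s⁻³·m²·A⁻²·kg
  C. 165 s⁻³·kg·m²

B.

Reference: [electrical resistance] = kg·m²·s⁻³·A⁻².
Each option:
  A. Ω·m = V·A⁻¹·m = kg·m³·s⁻³·A⁻²
  B. kg·m²·s⁻³·A⁻²  ← same
  C. kg·m²·s⁻³
Only B. matches kg·m²·s⁻³·A⁻².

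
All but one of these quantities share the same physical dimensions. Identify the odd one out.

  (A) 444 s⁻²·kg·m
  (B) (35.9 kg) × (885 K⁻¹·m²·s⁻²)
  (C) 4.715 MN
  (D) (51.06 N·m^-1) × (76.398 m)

Reduce each to base SI dimensions:
  (A) kg·m·s⁻²
  (B) [kg] · [m²·s⁻²·K⁻¹] = kg·m²·s⁻²·K⁻¹
  (C) N = kg·m·s⁻²
  (D) [kg·s⁻²] · [m] = kg·m·s⁻²
All reduce to kg·m·s⁻² except (B), which is kg·m²·s⁻²·K⁻¹.

(B)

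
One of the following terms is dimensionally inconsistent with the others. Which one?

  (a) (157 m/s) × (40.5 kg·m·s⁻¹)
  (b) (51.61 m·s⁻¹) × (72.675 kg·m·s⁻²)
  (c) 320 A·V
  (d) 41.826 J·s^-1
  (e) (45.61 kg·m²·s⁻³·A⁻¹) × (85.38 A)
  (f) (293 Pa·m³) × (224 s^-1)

(a)

Dimensions:
  (a) [m·s⁻¹] · [kg·m·s⁻¹] = kg·m²·s⁻²
  (b) [m·s⁻¹] · [kg·m·s⁻²] = kg·m²·s⁻³
  (c) V·A = J·C⁻¹·A = kg·m²·s⁻³
  (d) J·s⁻¹ = N·m·s⁻¹ = kg·m²·s⁻³
  (e) [kg·m²·s⁻³·A⁻¹] · [A] = kg·m²·s⁻³
  (f) [kg·m²·s⁻²] · [s⁻¹] = kg·m²·s⁻³
All reduce to kg·m²·s⁻³ except (a), which is kg·m²·s⁻².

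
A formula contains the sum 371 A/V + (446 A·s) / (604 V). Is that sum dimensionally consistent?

Reduce each to base SI dimensions:
  371 A/V:  A·V⁻¹ = A·(J·C⁻¹)⁻¹ = kg⁻¹·m⁻²·s³·A²
  (446 A·s) / (604 V):  [s·A] / [kg·m²·s⁻³·A⁻¹] = kg⁻¹·m⁻²·s⁴·A²
kg⁻¹·m⁻²·s³·A² ≠ kg⁻¹·m⁻²·s⁴·A², so they cannot be added.

No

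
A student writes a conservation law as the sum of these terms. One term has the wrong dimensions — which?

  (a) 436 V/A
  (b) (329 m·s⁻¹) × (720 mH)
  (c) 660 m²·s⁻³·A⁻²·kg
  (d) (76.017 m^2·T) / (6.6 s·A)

Work out the base dimensions of each:
  (a) V·A⁻¹ = J·C⁻¹·A⁻¹ = kg·m²·s⁻³·A⁻²
  (b) [m·s⁻¹] · [kg·m²·s⁻²·A⁻²] = kg·m³·s⁻³·A⁻²
  (c) kg·m²·s⁻³·A⁻²
  (d) [kg·m²·s⁻²·A⁻¹] / [s·A] = kg·m²·s⁻³·A⁻²
All reduce to kg·m²·s⁻³·A⁻² except (b), which is kg·m³·s⁻³·A⁻².

(b)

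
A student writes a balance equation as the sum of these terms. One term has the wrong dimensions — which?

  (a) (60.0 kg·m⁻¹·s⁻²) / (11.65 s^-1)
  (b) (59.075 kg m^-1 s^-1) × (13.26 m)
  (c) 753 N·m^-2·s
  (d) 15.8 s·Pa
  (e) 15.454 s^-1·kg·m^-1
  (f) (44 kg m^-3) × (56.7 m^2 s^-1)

(b)

Dimensions:
  (a) [kg·m⁻¹·s⁻²] / [s⁻¹] = kg·m⁻¹·s⁻¹
  (b) [kg·m⁻¹·s⁻¹] · [m] = kg·s⁻¹
  (c) N·s·m⁻² = kg·m·s⁻²·s·m⁻² = kg·m⁻¹·s⁻¹
  (d) Pa·s = N·m⁻²·s = kg·m⁻¹·s⁻¹
  (e) kg·m⁻¹·s⁻¹
  (f) [kg·m⁻³] · [m²·s⁻¹] = kg·m⁻¹·s⁻¹
All reduce to kg·m⁻¹·s⁻¹ except (b), which is kg·s⁻¹.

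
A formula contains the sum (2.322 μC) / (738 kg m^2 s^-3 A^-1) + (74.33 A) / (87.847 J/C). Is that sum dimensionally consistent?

Reduce each to base SI dimensions:
  (2.322 μC) / (738 kg m^2 s^-3 A^-1):  [s·A] / [kg·m²·s⁻³·A⁻¹] = kg⁻¹·m⁻²·s⁴·A²
  (74.33 A) / (87.847 J/C):  [A] / [kg·m²·s⁻³·A⁻¹] = kg⁻¹·m⁻²·s³·A²
kg⁻¹·m⁻²·s⁴·A² ≠ kg⁻¹·m⁻²·s³·A², so they cannot be added.

No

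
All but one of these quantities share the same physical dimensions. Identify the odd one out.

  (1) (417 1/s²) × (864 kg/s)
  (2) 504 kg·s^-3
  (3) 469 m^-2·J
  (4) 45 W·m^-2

Expand each in SI base units:
  (1) [s⁻²] · [kg·s⁻¹] = kg·s⁻³
  (2) kg·s⁻³
  (3) J·m⁻² = N·m·m⁻² = kg·s⁻²
  (4) W·m⁻² = J·s⁻¹·m⁻² = kg·s⁻³
All reduce to kg·s⁻³ except (3), which is kg·s⁻².

(3)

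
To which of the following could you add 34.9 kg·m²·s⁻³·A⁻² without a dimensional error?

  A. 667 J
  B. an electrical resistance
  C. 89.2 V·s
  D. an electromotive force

B.

Reference: kg·m²·s⁻³·A⁻².
Each option:
  A. J = N·m = kg·m²·s⁻²
  B. [electrical resistance] = kg·m²·s⁻³·A⁻²  ← same
  C. V·s = J·C⁻¹·s = kg·m²·s⁻²·A⁻¹
  D. [electromotive force] = kg·m²·s⁻³·A⁻¹
Only B. matches kg·m²·s⁻³·A⁻².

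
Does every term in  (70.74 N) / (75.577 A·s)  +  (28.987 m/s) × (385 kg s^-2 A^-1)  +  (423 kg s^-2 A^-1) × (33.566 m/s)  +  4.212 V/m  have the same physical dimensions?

Yes

In SI base units:
  (70.74 N) / (75.577 A·s):  [kg·m·s⁻²] / [s·A] = kg·m·s⁻³·A⁻¹
  (28.987 m/s) × (385 kg s^-2 A^-1):  [m·s⁻¹] · [kg·s⁻²·A⁻¹] = kg·m·s⁻³·A⁻¹
  (423 kg s^-2 A^-1) × (33.566 m/s):  [kg·s⁻²·A⁻¹] · [m·s⁻¹] = kg·m·s⁻³·A⁻¹
  4.212 V/m:  V·m⁻¹ = J·C⁻¹·m⁻¹ = kg·m·s⁻³·A⁻¹
Every term reduces to kg·m·s⁻³·A⁻¹.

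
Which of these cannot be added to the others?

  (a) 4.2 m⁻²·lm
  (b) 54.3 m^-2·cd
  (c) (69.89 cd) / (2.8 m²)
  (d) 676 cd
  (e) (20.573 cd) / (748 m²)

(d)

Dimensions:
  (a) lm·m⁻² = cd·m⁻² = m⁻²·cd
  (b) cd·m⁻² = m⁻²·cd
  (c) [cd] / [m²] = m⁻²·cd
  (d) cd
  (e) [cd] / [m²] = m⁻²·cd
All reduce to m⁻²·cd except (d), which is cd.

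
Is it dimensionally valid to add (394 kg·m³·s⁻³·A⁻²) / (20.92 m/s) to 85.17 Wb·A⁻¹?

Dimensions:
  (394 kg·m³·s⁻³·A⁻²) / (20.92 m/s):  [kg·m³·s⁻³·A⁻²] / [m·s⁻¹] = kg·m²·s⁻²·A⁻²
  85.17 Wb·A⁻¹:  Wb·A⁻¹ = V·s·A⁻¹ = kg·m²·s⁻²·A⁻²
Both are kg·m²·s⁻²·A⁻², so they have the same dimensions and can be added.

Yes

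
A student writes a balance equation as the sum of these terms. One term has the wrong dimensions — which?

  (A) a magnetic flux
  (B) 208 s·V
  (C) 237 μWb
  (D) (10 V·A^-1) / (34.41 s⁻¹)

Dimensions:
  (A) [magnetic flux] = kg·m²·s⁻²·A⁻¹
  (B) V·s = J·C⁻¹·s = kg·m²·s⁻²·A⁻¹
  (C) Wb = V·s = kg·m²·s⁻²·A⁻¹
  (D) [kg·m²·s⁻³·A⁻²] / [s⁻¹] = kg·m²·s⁻²·A⁻²
All reduce to kg·m²·s⁻²·A⁻¹ except (D), which is kg·m²·s⁻²·A⁻².

(D)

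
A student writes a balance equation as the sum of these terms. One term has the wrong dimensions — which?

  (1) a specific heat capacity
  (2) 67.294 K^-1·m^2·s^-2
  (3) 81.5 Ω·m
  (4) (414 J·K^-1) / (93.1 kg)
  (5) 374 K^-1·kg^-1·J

Reduce each to base SI dimensions:
  (1) [specific heat capacity] = m²·s⁻²·K⁻¹
  (2) m²·s⁻²·K⁻¹
  (3) Ω·m = V·A⁻¹·m = kg·m³·s⁻³·A⁻²
  (4) [kg·m²·s⁻²·K⁻¹] / [kg] = m²·s⁻²·K⁻¹
  (5) J·kg⁻¹·K⁻¹ = N·m·kg⁻¹·K⁻¹ = m²·s⁻²·K⁻¹
All reduce to m²·s⁻²·K⁻¹ except (3), which is kg·m³·s⁻³·A⁻².

(3)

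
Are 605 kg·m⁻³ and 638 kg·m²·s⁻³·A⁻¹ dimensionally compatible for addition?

Expand each in SI base units:
  605 kg·m⁻³:  kg·m⁻³
  638 kg·m²·s⁻³·A⁻¹:  kg·m²·s⁻³·A⁻¹
kg·m⁻³ ≠ kg·m²·s⁻³·A⁻¹, so they cannot be added.

No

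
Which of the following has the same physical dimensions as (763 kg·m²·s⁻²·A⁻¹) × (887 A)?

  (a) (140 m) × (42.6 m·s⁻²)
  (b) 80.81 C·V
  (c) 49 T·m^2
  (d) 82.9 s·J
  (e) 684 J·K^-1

(b)

Reference: [kg·m²·s⁻²·A⁻¹] · [A] = kg·m²·s⁻².
Each option:
  (a) [m] · [m·s⁻²] = m²·s⁻²
  (b) C·V = s·A·J·C⁻¹ = kg·m²·s⁻²  ← same
  (c) T·m² = Wb·m⁻²·m² = kg·m²·s⁻²·A⁻¹
  (d) J·s = N·m·s = kg·m²·s⁻¹
  (e) J·K⁻¹ = N·m·K⁻¹ = kg·m²·s⁻²·K⁻¹
Only (b) matches kg·m²·s⁻².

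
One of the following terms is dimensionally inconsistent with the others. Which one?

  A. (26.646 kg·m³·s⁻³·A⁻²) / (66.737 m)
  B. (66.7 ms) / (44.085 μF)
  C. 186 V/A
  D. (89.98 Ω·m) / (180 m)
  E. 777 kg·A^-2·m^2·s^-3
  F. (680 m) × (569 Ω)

F.

Reduce each to base SI dimensions:
  A. [kg·m³·s⁻³·A⁻²] / [m] = kg·m²·s⁻³·A⁻²
  B. [s] / [kg⁻¹·m⁻²·s⁴·A²] = kg·m²·s⁻³·A⁻²
  C. V·A⁻¹ = J·C⁻¹·A⁻¹ = kg·m²·s⁻³·A⁻²
  D. [kg·m³·s⁻³·A⁻²] / [m] = kg·m²·s⁻³·A⁻²
  E. kg·m²·s⁻³·A⁻²
  F. [m] · [kg·m²·s⁻³·A⁻²] = kg·m³·s⁻³·A⁻²
All reduce to kg·m²·s⁻³·A⁻² except F., which is kg·m³·s⁻³·A⁻².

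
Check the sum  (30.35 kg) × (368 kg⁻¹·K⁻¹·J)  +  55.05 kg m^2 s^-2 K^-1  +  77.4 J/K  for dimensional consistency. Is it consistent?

In SI base units:
  (30.35 kg) × (368 kg⁻¹·K⁻¹·J):  [kg] · [m²·s⁻²·K⁻¹] = kg·m²·s⁻²·K⁻¹
  55.05 kg m^2 s^-2 K^-1:  kg·m²·s⁻²·K⁻¹
  77.4 J/K:  J·K⁻¹ = N·m·K⁻¹ = kg·m²·s⁻²·K⁻¹
Every term reduces to kg·m²·s⁻²·K⁻¹.

Yes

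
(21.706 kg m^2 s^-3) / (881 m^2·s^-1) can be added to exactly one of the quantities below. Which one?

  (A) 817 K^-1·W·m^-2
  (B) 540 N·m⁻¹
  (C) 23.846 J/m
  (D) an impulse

(B)

Reference: [kg·m²·s⁻³] / [m²·s⁻¹] = kg·s⁻².
Each option:
  (A) W·m⁻²·K⁻¹ = J·s⁻¹·m⁻²·K⁻¹ = kg·s⁻³·K⁻¹
  (B) N·m⁻¹ = kg·m·s⁻²·m⁻¹ = kg·s⁻²  ← same
  (C) J·m⁻¹ = N·m·m⁻¹ = kg·m·s⁻²
  (D) [impulse] = kg·m·s⁻¹
Only (B) matches kg·s⁻².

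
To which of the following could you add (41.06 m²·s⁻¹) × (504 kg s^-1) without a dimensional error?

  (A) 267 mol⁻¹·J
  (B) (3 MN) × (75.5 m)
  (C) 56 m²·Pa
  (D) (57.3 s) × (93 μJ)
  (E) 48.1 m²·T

Reference: [m²·s⁻¹] · [kg·s⁻¹] = kg·m²·s⁻².
Each option:
  (A) J·mol⁻¹ = N·m·mol⁻¹ = kg·m²·s⁻²·mol⁻¹
  (B) [kg·m·s⁻²] · [m] = kg·m²·s⁻²  ← same
  (C) Pa·m² = N·m⁻²·m² = kg·m·s⁻²
  (D) [s] · [kg·m²·s⁻²] = kg·m²·s⁻¹
  (E) T·m² = Wb·m⁻²·m² = kg·m²·s⁻²·A⁻¹
Only (B) matches kg·m²·s⁻².

(B)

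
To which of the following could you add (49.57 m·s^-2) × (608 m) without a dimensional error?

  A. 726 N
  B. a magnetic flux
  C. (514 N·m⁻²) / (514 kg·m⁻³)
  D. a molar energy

C.

Reference: [m·s⁻²] · [m] = m²·s⁻².
Each option:
  A. N = kg·m·s⁻²
  B. [magnetic flux] = kg·m²·s⁻²·A⁻¹
  C. [kg·m⁻¹·s⁻²] / [kg·m⁻³] = m²·s⁻²  ← same
  D. [molar energy] = kg·m²·s⁻²·mol⁻¹
Only C. matches m²·s⁻².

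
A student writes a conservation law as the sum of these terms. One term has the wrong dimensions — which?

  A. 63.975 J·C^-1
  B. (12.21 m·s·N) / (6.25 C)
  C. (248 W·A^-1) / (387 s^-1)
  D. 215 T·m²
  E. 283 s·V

A.

Reduce each to base SI dimensions:
  A. J·C⁻¹ = N·m·(s·A)⁻¹ = kg·m²·s⁻³·A⁻¹
  B. [kg·m²·s⁻¹] / [s·A] = kg·m²·s⁻²·A⁻¹
  C. [kg·m²·s⁻³·A⁻¹] / [s⁻¹] = kg·m²·s⁻²·A⁻¹
  D. T·m² = Wb·m⁻²·m² = kg·m²·s⁻²·A⁻¹
  E. V·s = J·C⁻¹·s = kg·m²·s⁻²·A⁻¹
All reduce to kg·m²·s⁻²·A⁻¹ except A., which is kg·m²·s⁻³·A⁻¹.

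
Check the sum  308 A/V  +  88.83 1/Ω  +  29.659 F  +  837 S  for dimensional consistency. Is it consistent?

Dimensions:
  308 A/V:  A·V⁻¹ = A·(J·C⁻¹)⁻¹ = kg⁻¹·m⁻²·s³·A²
  88.83 1/Ω:  Ω⁻¹ = (V·A⁻¹)⁻¹ = kg⁻¹·m⁻²·s³·A²
  29.659 F:  F = C·V⁻¹ = kg⁻¹·m⁻²·s⁴·A²
  837 S:  S = Ω⁻¹ = kg⁻¹·m⁻²·s³·A²
The terms do not share a single dimension (kg⁻¹·m⁻²·s³·A² vs kg⁻¹·m⁻²·s⁴·A²).

No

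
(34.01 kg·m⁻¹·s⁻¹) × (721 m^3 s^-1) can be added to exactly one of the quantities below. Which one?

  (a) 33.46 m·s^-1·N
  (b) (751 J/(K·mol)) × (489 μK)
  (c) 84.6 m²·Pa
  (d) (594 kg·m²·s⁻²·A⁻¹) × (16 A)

Reference: [kg·m⁻¹·s⁻¹] · [m³·s⁻¹] = kg·m²·s⁻².
Each option:
  (a) N·m·s⁻¹ = kg·m·s⁻²·m·s⁻¹ = kg·m²·s⁻³
  (b) [kg·m²·s⁻²·K⁻¹·mol⁻¹] · [K] = kg·m²·s⁻²·mol⁻¹
  (c) Pa·m² = N·m⁻²·m² = kg·m·s⁻²
  (d) [kg·m²·s⁻²·A⁻¹] · [A] = kg·m²·s⁻²  ← same
Only (d) matches kg·m²·s⁻².

(d)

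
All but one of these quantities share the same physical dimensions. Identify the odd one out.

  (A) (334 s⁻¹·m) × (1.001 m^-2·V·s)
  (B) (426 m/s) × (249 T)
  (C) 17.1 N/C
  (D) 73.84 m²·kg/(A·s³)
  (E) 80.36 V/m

(D)

Dimensions:
  (A) [m·s⁻¹] · [kg·s⁻²·A⁻¹] = kg·m·s⁻³·A⁻¹
  (B) [m·s⁻¹] · [kg·s⁻²·A⁻¹] = kg·m·s⁻³·A⁻¹
  (C) N·C⁻¹ = kg·m·s⁻²·(s·A)⁻¹ = kg·m·s⁻³·A⁻¹
  (D) kg·m²·s⁻³·A⁻¹
  (E) V·m⁻¹ = J·C⁻¹·m⁻¹ = kg·m·s⁻³·A⁻¹
All reduce to kg·m·s⁻³·A⁻¹ except (D), which is kg·m²·s⁻³·A⁻¹.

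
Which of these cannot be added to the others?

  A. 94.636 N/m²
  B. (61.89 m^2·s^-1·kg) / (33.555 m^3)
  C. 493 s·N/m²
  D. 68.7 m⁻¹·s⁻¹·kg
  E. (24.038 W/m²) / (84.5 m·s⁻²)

A.

In SI base units:
  A. N·m⁻² = kg·m·s⁻²·m⁻² = kg·m⁻¹·s⁻²
  B. [kg·m²·s⁻¹] / [m³] = kg·m⁻¹·s⁻¹
  C. N·s·m⁻² = kg·m·s⁻²·s·m⁻² = kg·m⁻¹·s⁻¹
  D. kg·m⁻¹·s⁻¹
  E. [kg·s⁻³] / [m·s⁻²] = kg·m⁻¹·s⁻¹
All reduce to kg·m⁻¹·s⁻¹ except A., which is kg·m⁻¹·s⁻².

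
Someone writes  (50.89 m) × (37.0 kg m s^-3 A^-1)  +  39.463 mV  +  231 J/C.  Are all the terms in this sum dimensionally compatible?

Yes

Work out the base dimensions of each:
  (50.89 m) × (37.0 kg m s^-3 A^-1):  [m] · [kg·m·s⁻³·A⁻¹] = kg·m²·s⁻³·A⁻¹
  39.463 mV:  V = J·C⁻¹ = kg·m²·s⁻³·A⁻¹
  231 J/C:  J·C⁻¹ = N·m·(s·A)⁻¹ = kg·m²·s⁻³·A⁻¹
Every term reduces to kg·m²·s⁻³·A⁻¹.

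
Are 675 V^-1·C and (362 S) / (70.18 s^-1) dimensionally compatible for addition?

Reduce each to base SI dimensions:
  675 V^-1·C:  C·V⁻¹ = s·A·(J·C⁻¹)⁻¹ = kg⁻¹·m⁻²·s⁴·A²
  (362 S) / (70.18 s^-1):  [kg⁻¹·m⁻²·s³·A²] / [s⁻¹] = kg⁻¹·m⁻²·s⁴·A²
Both are kg⁻¹·m⁻²·s⁴·A², so they have the same dimensions and can be added.

Yes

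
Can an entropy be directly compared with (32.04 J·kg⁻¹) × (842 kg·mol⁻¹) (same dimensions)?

No

Expand each in SI base units:
  an entropy:  [entropy] = kg·m²·s⁻²·K⁻¹
  (32.04 J·kg⁻¹) × (842 kg·mol⁻¹):  [m²·s⁻²] · [kg·mol⁻¹] = kg·m²·s⁻²·mol⁻¹
kg·m²·s⁻²·K⁻¹ ≠ kg·m²·s⁻²·mol⁻¹, so they cannot be added.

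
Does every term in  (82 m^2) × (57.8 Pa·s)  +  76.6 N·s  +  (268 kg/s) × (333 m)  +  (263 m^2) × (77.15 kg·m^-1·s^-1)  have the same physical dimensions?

Dimensions:
  (82 m^2) × (57.8 Pa·s):  [m²] · [kg·m⁻¹·s⁻¹] = kg·m·s⁻¹
  76.6 N·s:  N·s = kg·m·s⁻²·s = kg·m·s⁻¹
  (268 kg/s) × (333 m):  [kg·s⁻¹] · [m] = kg·m·s⁻¹
  (263 m^2) × (77.15 kg·m^-1·s^-1):  [m²] · [kg·m⁻¹·s⁻¹] = kg·m·s⁻¹
Every term reduces to kg·m·s⁻¹.

Yes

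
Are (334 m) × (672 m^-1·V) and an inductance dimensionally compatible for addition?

Reduce each to base SI dimensions:
  (334 m) × (672 m^-1·V):  [m] · [kg·m·s⁻³·A⁻¹] = kg·m²·s⁻³·A⁻¹
  an inductance:  [inductance] = kg·m²·s⁻²·A⁻²
kg·m²·s⁻³·A⁻¹ ≠ kg·m²·s⁻²·A⁻², so they cannot be added.

No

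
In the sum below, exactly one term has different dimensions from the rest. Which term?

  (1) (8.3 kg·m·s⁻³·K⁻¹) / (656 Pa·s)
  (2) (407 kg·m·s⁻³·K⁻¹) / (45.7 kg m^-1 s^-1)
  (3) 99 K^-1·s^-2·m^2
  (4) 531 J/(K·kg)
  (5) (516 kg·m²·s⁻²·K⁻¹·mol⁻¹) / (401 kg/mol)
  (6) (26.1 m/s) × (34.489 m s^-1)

Reduce each to base SI dimensions:
  (1) [kg·m·s⁻³·K⁻¹] / [kg·m⁻¹·s⁻¹] = m²·s⁻²·K⁻¹
  (2) [kg·m·s⁻³·K⁻¹] / [kg·m⁻¹·s⁻¹] = m²·s⁻²·K⁻¹
  (3) m²·s⁻²·K⁻¹
  (4) J·kg⁻¹·K⁻¹ = N·m·kg⁻¹·K⁻¹ = m²·s⁻²·K⁻¹
  (5) [kg·m²·s⁻²·K⁻¹·mol⁻¹] / [kg·mol⁻¹] = m²·s⁻²·K⁻¹
  (6) [m·s⁻¹] · [m·s⁻¹] = m²·s⁻²
All reduce to m²·s⁻²·K⁻¹ except (6), which is m²·s⁻².

(6)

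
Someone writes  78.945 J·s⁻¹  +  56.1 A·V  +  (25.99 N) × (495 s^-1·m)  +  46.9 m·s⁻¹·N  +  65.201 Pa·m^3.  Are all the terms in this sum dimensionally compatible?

No

Work out the base dimensions of each:
  78.945 J·s⁻¹:  J·s⁻¹ = N·m·s⁻¹ = kg·m²·s⁻³
  56.1 A·V:  V·A = J·C⁻¹·A = kg·m²·s⁻³
  (25.99 N) × (495 s^-1·m):  [kg·m·s⁻²] · [m·s⁻¹] = kg·m²·s⁻³
  46.9 m·s⁻¹·N:  N·m·s⁻¹ = kg·m·s⁻²·m·s⁻¹ = kg·m²·s⁻³
  65.201 Pa·m^3:  Pa·m³ = N·m⁻²·m³ = kg·m²·s⁻²
The terms do not share a single dimension (kg·m²·s⁻² vs kg·m²·s⁻³).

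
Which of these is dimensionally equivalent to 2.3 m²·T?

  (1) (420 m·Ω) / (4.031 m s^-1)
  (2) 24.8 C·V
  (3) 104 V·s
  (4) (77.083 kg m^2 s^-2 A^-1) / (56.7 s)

Reference: T·m² = Wb·m⁻²·m² = kg·m²·s⁻²·A⁻¹.
Each option:
  (1) [kg·m³·s⁻³·A⁻²] / [m·s⁻¹] = kg·m²·s⁻²·A⁻²
  (2) C·V = s·A·J·C⁻¹ = kg·m²·s⁻²
  (3) V·s = J·C⁻¹·s = kg·m²·s⁻²·A⁻¹  ← same
  (4) [kg·m²·s⁻²·A⁻¹] / [s] = kg·m²·s⁻³·A⁻¹
Only (3) matches kg·m²·s⁻²·A⁻¹.

(3)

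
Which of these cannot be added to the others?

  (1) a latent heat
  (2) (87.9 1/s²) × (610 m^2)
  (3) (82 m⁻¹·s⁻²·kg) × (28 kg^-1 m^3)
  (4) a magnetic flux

Work out the base dimensions of each:
  (1) [latent heat] = m²·s⁻²
  (2) [s⁻²] · [m²] = m²·s⁻²
  (3) [kg·m⁻¹·s⁻²] · [kg⁻¹·m³] = m²·s⁻²
  (4) [magnetic flux] = kg·m²·s⁻²·A⁻¹
All reduce to m²·s⁻² except (4), which is kg·m²·s⁻²·A⁻¹.

(4)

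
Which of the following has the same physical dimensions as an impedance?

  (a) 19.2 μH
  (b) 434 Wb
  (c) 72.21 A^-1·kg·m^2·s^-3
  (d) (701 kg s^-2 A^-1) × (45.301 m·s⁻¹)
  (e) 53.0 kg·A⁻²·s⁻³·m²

(e)

Reference: [impedance] = kg·m²·s⁻³·A⁻².
Each option:
  (a) H = V·s·A⁻¹ = kg·m²·s⁻²·A⁻²
  (b) Wb = V·s = kg·m²·s⁻²·A⁻¹
  (c) kg·m²·s⁻³·A⁻¹
  (d) [kg·s⁻²·A⁻¹] · [m·s⁻¹] = kg·m·s⁻³·A⁻¹
  (e) kg·m²·s⁻³·A⁻²  ← same
Only (e) matches kg·m²·s⁻³·A⁻².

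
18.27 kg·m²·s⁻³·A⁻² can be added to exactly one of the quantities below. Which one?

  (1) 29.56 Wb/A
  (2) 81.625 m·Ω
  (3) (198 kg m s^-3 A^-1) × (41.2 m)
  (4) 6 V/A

Reference: kg·m²·s⁻³·A⁻².
Each option:
  (1) Wb·A⁻¹ = V·s·A⁻¹ = kg·m²·s⁻²·A⁻²
  (2) Ω·m = V·A⁻¹·m = kg·m³·s⁻³·A⁻²
  (3) [kg·m·s⁻³·A⁻¹] · [m] = kg·m²·s⁻³·A⁻¹
  (4) V·A⁻¹ = J·C⁻¹·A⁻¹ = kg·m²·s⁻³·A⁻²  ← same
Only (4) matches kg·m²·s⁻³·A⁻².

(4)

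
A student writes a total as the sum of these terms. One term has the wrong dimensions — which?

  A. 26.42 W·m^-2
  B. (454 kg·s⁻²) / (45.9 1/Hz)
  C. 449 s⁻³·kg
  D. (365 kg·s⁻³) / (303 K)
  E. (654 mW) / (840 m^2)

Work out the base dimensions of each:
  A. W·m⁻² = J·s⁻¹·m⁻² = kg·s⁻³
  B. [kg·s⁻²] / [s] = kg·s⁻³
  C. kg·s⁻³
  D. [kg·s⁻³] / [K] = kg·s⁻³·K⁻¹
  E. [kg·m²·s⁻³] / [m²] = kg·s⁻³
All reduce to kg·s⁻³ except D., which is kg·s⁻³·K⁻¹.

D.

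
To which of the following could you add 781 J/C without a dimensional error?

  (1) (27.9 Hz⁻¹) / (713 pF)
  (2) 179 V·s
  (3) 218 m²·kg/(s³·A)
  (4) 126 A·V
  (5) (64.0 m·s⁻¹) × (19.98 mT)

Reference: J·C⁻¹ = N·m·(s·A)⁻¹ = kg·m²·s⁻³·A⁻¹.
Each option:
  (1) [s] / [kg⁻¹·m⁻²·s⁴·A²] = kg·m²·s⁻³·A⁻²
  (2) V·s = J·C⁻¹·s = kg·m²·s⁻²·A⁻¹
  (3) kg·m²·s⁻³·A⁻¹  ← same
  (4) V·A = J·C⁻¹·A = kg·m²·s⁻³
  (5) [m·s⁻¹] · [kg·s⁻²·A⁻¹] = kg·m·s⁻³·A⁻¹
Only (3) matches kg·m²·s⁻³·A⁻¹.

(3)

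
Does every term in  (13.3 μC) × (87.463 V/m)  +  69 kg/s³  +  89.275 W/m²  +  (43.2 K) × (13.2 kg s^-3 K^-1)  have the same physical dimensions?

No

In SI base units:
  (13.3 μC) × (87.463 V/m):  [s·A] · [kg·m·s⁻³·A⁻¹] = kg·m·s⁻²
  69 kg/s³:  kg·s⁻³
  89.275 W/m²:  W·m⁻² = J·s⁻¹·m⁻² = kg·s⁻³
  (43.2 K) × (13.2 kg s^-3 K^-1):  [K] · [kg·s⁻³·K⁻¹] = kg·s⁻³
The terms do not share a single dimension (kg·m·s⁻² vs kg·s⁻³).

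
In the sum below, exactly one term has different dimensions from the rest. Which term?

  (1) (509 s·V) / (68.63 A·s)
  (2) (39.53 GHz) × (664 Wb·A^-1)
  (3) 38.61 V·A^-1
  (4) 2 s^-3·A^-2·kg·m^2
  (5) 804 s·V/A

Dimensions:
  (1) [kg·m²·s⁻²·A⁻¹] / [s·A] = kg·m²·s⁻³·A⁻²
  (2) [s⁻¹] · [kg·m²·s⁻²·A⁻²] = kg·m²·s⁻³·A⁻²
  (3) V·A⁻¹ = J·C⁻¹·A⁻¹ = kg·m²·s⁻³·A⁻²
  (4) kg·m²·s⁻³·A⁻²
  (5) V·s·A⁻¹ = J·C⁻¹·s·A⁻¹ = kg·m²·s⁻²·A⁻²
All reduce to kg·m²·s⁻³·A⁻² except (5), which is kg·m²·s⁻²·A⁻².

(5)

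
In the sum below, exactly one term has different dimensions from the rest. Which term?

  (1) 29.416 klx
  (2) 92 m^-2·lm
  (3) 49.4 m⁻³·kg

(3)

Work out the base dimensions of each:
  (1) lx = lm·m⁻² = m⁻²·cd
  (2) lm·m⁻² = cd·m⁻² = m⁻²·cd
  (3) kg·m⁻³
All reduce to m⁻²·cd except (3), which is kg·m⁻³.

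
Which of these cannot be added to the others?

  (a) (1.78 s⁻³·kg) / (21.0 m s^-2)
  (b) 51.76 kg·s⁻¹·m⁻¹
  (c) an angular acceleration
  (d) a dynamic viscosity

In SI base units:
  (a) [kg·s⁻³] / [m·s⁻²] = kg·m⁻¹·s⁻¹
  (b) kg·m⁻¹·s⁻¹
  (c) [angular acceleration] = s⁻²
  (d) [dynamic viscosity] = kg·m⁻¹·s⁻¹
All reduce to kg·m⁻¹·s⁻¹ except (c), which is s⁻².

(c)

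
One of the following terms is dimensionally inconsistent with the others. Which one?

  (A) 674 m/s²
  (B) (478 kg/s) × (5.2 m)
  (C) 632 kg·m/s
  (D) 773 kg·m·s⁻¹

Expand each in SI base units:
  (A) m·s⁻²
  (B) [kg·s⁻¹] · [m] = kg·m·s⁻¹
  (C) kg·m·s⁻¹
  (D) kg·m·s⁻¹
All reduce to kg·m·s⁻¹ except (A), which is m·s⁻².

(A)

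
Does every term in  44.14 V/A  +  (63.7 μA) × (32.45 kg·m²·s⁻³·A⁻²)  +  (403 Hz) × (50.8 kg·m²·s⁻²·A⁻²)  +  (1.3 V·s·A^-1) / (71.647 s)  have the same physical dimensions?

No

Expand each in SI base units:
  44.14 V/A:  V·A⁻¹ = J·C⁻¹·A⁻¹ = kg·m²·s⁻³·A⁻²
  (63.7 μA) × (32.45 kg·m²·s⁻³·A⁻²):  [A] · [kg·m²·s⁻³·A⁻²] = kg·m²·s⁻³·A⁻¹
  (403 Hz) × (50.8 kg·m²·s⁻²·A⁻²):  [s⁻¹] · [kg·m²·s⁻²·A⁻²] = kg·m²·s⁻³·A⁻²
  (1.3 V·s·A^-1) / (71.647 s):  [kg·m²·s⁻²·A⁻²] / [s] = kg·m²·s⁻³·A⁻²
The terms do not share a single dimension (kg·m²·s⁻³·A⁻² vs kg·m²·s⁻³·A⁻¹).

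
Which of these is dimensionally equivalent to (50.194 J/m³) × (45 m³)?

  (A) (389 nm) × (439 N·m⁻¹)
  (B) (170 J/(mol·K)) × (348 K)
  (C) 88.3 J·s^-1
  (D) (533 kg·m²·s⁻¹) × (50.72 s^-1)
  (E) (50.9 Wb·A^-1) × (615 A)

(D)

Reference: [kg·m⁻¹·s⁻²] · [m³] = kg·m²·s⁻².
Each option:
  (A) [m] · [kg·s⁻²] = kg·m·s⁻²
  (B) [kg·m²·s⁻²·K⁻¹·mol⁻¹] · [K] = kg·m²·s⁻²·mol⁻¹
  (C) J·s⁻¹ = N·m·s⁻¹ = kg·m²·s⁻³
  (D) [kg·m²·s⁻¹] · [s⁻¹] = kg·m²·s⁻²  ← same
  (E) [kg·m²·s⁻²·A⁻²] · [A] = kg·m²·s⁻²·A⁻¹
Only (D) matches kg·m²·s⁻².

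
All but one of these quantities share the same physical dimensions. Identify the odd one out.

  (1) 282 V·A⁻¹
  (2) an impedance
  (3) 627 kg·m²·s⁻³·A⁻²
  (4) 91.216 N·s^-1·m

(4)

Work out the base dimensions of each:
  (1) V·A⁻¹ = J·C⁻¹·A⁻¹ = kg·m²·s⁻³·A⁻²
  (2) [impedance] = kg·m²·s⁻³·A⁻²
  (3) kg·m²·s⁻³·A⁻²
  (4) N·m·s⁻¹ = kg·m·s⁻²·m·s⁻¹ = kg·m²·s⁻³
All reduce to kg·m²·s⁻³·A⁻² except (4), which is kg·m²·s⁻³.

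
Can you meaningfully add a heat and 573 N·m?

Yes

Dimensions:
  a heat:  [heat] = kg·m²·s⁻²
  573 N·m:  N·m = kg·m·s⁻²·m = kg·m²·s⁻²
Both are kg·m²·s⁻², so they have the same dimensions and can be added.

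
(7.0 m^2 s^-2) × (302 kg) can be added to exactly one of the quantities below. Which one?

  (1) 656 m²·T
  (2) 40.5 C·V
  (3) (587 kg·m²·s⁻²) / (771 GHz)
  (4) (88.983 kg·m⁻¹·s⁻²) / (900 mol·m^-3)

(2)

Reference: [m²·s⁻²] · [kg] = kg·m²·s⁻².
Each option:
  (1) T·m² = Wb·m⁻²·m² = kg·m²·s⁻²·A⁻¹
  (2) C·V = s·A·J·C⁻¹ = kg·m²·s⁻²  ← same
  (3) [kg·m²·s⁻²] / [s⁻¹] = kg·m²·s⁻¹
  (4) [kg·m⁻¹·s⁻²] / [m⁻³·mol] = kg·m²·s⁻²·mol⁻¹
Only (2) matches kg·m²·s⁻².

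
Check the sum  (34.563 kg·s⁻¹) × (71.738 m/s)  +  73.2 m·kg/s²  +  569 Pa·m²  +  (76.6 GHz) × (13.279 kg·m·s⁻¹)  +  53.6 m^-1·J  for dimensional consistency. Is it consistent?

Yes

Reduce each to base SI dimensions:
  (34.563 kg·s⁻¹) × (71.738 m/s):  [kg·s⁻¹] · [m·s⁻¹] = kg·m·s⁻²
  73.2 m·kg/s²:  kg·m·s⁻²
  569 Pa·m²:  Pa·m² = N·m⁻²·m² = kg·m·s⁻²
  (76.6 GHz) × (13.279 kg·m·s⁻¹):  [s⁻¹] · [kg·m·s⁻¹] = kg·m·s⁻²
  53.6 m^-1·J:  J·m⁻¹ = N·m·m⁻¹ = kg·m·s⁻²
Every term reduces to kg·m·s⁻².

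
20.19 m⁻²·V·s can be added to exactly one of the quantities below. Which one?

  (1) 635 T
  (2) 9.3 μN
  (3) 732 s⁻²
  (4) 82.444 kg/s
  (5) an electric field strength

(1)

Reference: V·s·m⁻² = J·C⁻¹·s·m⁻² = kg·s⁻²·A⁻¹.
Each option:
  (1) T = Wb·m⁻² = kg·s⁻²·A⁻¹  ← same
  (2) N = kg·m·s⁻²
  (3) s⁻²
  (4) kg·s⁻¹
  (5) [electric field strength] = kg·m·s⁻³·A⁻¹
Only (1) matches kg·s⁻²·A⁻¹.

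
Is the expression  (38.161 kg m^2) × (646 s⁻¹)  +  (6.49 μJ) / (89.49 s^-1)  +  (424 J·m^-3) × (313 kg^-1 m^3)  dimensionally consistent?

No

Expand each in SI base units:
  (38.161 kg m^2) × (646 s⁻¹):  [kg·m²] · [s⁻¹] = kg·m²·s⁻¹
  (6.49 μJ) / (89.49 s^-1):  [kg·m²·s⁻²] / [s⁻¹] = kg·m²·s⁻¹
  (424 J·m^-3) × (313 kg^-1 m^3):  [kg·m⁻¹·s⁻²] · [kg⁻¹·m³] = m²·s⁻²
The terms do not share a single dimension (kg·m²·s⁻¹ vs m²·s⁻²).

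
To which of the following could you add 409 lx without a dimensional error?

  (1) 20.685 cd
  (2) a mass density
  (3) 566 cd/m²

(3)

Reference: lx = lm·m⁻² = m⁻²·cd.
Each option:
  (1) cd
  (2) [mass density] = kg·m⁻³
  (3) cd·m⁻² = m⁻²·cd  ← same
Only (3) matches m⁻²·cd.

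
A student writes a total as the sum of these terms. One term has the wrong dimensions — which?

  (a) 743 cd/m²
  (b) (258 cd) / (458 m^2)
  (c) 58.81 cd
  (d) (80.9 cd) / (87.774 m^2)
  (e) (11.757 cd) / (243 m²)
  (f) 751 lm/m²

(c)

Dimensions:
  (a) cd·m⁻² = m⁻²·cd
  (b) [cd] / [m²] = m⁻²·cd
  (c) cd
  (d) [cd] / [m²] = m⁻²·cd
  (e) [cd] / [m²] = m⁻²·cd
  (f) lm·m⁻² = cd·m⁻² = m⁻²·cd
All reduce to m⁻²·cd except (c), which is cd.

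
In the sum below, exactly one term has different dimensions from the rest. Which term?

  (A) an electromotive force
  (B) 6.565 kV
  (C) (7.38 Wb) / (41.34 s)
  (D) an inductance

(D)

In SI base units:
  (A) [electromotive force] = kg·m²·s⁻³·A⁻¹
  (B) V = J·C⁻¹ = kg·m²·s⁻³·A⁻¹
  (C) [kg·m²·s⁻²·A⁻¹] / [s] = kg·m²·s⁻³·A⁻¹
  (D) [inductance] = kg·m²·s⁻²·A⁻²
All reduce to kg·m²·s⁻³·A⁻¹ except (D), which is kg·m²·s⁻²·A⁻².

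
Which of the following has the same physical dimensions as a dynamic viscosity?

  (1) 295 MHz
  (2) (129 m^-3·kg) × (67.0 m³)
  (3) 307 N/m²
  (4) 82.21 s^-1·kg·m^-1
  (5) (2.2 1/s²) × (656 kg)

(4)

Reference: [dynamic viscosity] = kg·m⁻¹·s⁻¹.
Each option:
  (1) Hz = s⁻¹
  (2) [kg·m⁻³] · [m³] = kg
  (3) N·m⁻² = kg·m·s⁻²·m⁻² = kg·m⁻¹·s⁻²
  (4) kg·m⁻¹·s⁻¹  ← same
  (5) [s⁻²] · [kg] = kg·s⁻²
Only (4) matches kg·m⁻¹·s⁻¹.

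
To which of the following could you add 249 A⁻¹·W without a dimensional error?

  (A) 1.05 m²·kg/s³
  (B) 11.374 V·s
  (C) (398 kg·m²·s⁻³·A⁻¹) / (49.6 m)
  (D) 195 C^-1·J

(D)

Reference: W·A⁻¹ = J·s⁻¹·A⁻¹ = kg·m²·s⁻³·A⁻¹.
Each option:
  (A) kg·m²·s⁻³
  (B) V·s = J·C⁻¹·s = kg·m²·s⁻²·A⁻¹
  (C) [kg·m²·s⁻³·A⁻¹] / [m] = kg·m·s⁻³·A⁻¹
  (D) J·C⁻¹ = N·m·(s·A)⁻¹ = kg·m²·s⁻³·A⁻¹  ← same
Only (D) matches kg·m²·s⁻³·A⁻¹.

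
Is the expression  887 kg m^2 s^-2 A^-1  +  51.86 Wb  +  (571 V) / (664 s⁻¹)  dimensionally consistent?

In SI base units:
  887 kg m^2 s^-2 A^-1:  kg·m²·s⁻²·A⁻¹
  51.86 Wb:  Wb = V·s = kg·m²·s⁻²·A⁻¹
  (571 V) / (664 s⁻¹):  [kg·m²·s⁻³·A⁻¹] / [s⁻¹] = kg·m²·s⁻²·A⁻¹
Every term reduces to kg·m²·s⁻²·A⁻¹.

Yes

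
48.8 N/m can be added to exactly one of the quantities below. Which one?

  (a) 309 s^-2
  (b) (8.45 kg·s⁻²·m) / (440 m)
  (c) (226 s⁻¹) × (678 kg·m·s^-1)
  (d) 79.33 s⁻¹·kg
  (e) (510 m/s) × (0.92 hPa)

(b)

Reference: N·m⁻¹ = kg·m·s⁻²·m⁻¹ = kg·s⁻².
Each option:
  (a) s⁻²
  (b) [kg·m·s⁻²] / [m] = kg·s⁻²  ← same
  (c) [s⁻¹] · [kg·m·s⁻¹] = kg·m·s⁻²
  (d) kg·s⁻¹
  (e) [m·s⁻¹] · [kg·m⁻¹·s⁻²] = kg·s⁻³
Only (b) matches kg·s⁻².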